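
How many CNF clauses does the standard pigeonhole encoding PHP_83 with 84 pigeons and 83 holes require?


The PHP encoding has two parts:
1) At-least-one-hole clauses: 84 (one per pigeon, each with 83 literals).
2) At-most-one-pigeon-per-hole clauses: 83 holes * C(84,2) = 83 * 3486 = 289338.
Total clauses = 84 + 289338 = 289422.

289422


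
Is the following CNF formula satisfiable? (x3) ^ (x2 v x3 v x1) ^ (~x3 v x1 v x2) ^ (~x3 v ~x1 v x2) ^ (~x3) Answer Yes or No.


Check all 8 possible truth assignments.
Number of satisfying assignments found: 0.
The formula is unsatisfiable.

No


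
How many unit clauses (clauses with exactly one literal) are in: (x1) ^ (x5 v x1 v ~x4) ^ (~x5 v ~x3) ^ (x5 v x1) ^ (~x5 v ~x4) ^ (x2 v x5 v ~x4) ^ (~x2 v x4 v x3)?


A unit clause contains exactly one literal.
Unit clauses found: (x1).
Count = 1.

1


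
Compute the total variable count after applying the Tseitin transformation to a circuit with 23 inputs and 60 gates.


The Tseitin transformation introduces one auxiliary variable per gate.
Total variables = inputs + gates = 23 + 60 = 83.

83


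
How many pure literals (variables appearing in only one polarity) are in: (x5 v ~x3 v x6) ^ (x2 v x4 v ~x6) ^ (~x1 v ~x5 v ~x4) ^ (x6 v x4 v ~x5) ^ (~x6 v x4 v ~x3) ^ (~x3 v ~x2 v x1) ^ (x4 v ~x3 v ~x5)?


A pure literal appears in only one polarity across all clauses.
Pure literals: x3 (negative only).
Count = 1.

1


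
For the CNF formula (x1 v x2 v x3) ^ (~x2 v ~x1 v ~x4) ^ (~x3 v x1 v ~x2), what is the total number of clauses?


Each group enclosed in parentheses joined by ^ is one clause.
Counting the conjuncts: 3 clauses.

3


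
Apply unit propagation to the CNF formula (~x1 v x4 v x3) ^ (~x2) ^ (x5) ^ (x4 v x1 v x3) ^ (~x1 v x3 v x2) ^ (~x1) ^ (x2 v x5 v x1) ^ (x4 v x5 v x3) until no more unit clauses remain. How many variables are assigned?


Unit propagation repeatedly assigns the literal in any unit clause, then simplifies.
Assignments in order: x2 = F, x5 = T, x1 = F.
No further unit clauses remain.
Total variables assigned = 3.

3


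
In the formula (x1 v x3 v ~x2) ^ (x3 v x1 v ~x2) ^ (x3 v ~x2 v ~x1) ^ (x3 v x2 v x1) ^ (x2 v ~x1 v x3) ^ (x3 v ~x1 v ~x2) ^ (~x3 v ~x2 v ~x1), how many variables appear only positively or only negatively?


A pure literal appears in only one polarity across all clauses.
No pure literals found.
Count = 0.

0


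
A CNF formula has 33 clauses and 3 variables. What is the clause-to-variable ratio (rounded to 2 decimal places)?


Clause-to-variable ratio = clauses / variables.
33 / 3 = 11.0.

11.0


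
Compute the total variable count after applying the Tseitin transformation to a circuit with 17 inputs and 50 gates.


The Tseitin transformation introduces one auxiliary variable per gate.
Total variables = inputs + gates = 17 + 50 = 67.

67


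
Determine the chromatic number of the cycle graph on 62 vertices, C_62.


A cycle on an even number of vertices is bipartite: alternate two colors around the cycle.
Since 62 is even, two colors suffice, and at least two are needed because the graph has edges.
Chromatic number = 2.

2


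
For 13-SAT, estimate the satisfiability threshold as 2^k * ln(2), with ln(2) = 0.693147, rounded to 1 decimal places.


Using the asymptotic formula: threshold ~ 2^k * ln(2).
2^13 = 8192.
8192 * 0.693147 = 5678.3.

5678.3


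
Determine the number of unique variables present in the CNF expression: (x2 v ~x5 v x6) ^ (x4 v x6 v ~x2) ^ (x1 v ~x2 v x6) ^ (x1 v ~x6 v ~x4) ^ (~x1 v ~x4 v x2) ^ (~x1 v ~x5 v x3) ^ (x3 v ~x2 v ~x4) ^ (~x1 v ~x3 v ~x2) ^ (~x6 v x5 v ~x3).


Identify each distinct variable in the formula.
Variables found: x1, x2, x3, x4, x5, x6.
Total distinct variables = 6.

6


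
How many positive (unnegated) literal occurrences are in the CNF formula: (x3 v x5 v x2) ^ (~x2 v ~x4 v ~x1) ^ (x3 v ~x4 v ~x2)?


Scan each clause for unnegated literals.
Clause 1: 3 positive; Clause 2: 0 positive; Clause 3: 1 positive.
Total positive literal occurrences = 4.

4


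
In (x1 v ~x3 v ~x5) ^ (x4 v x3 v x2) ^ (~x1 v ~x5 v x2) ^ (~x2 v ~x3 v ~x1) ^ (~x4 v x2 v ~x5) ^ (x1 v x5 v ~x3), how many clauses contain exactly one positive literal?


A definite clause has exactly one positive literal.
Clause 1: 1 positive -> definite
Clause 2: 3 positive -> not definite
Clause 3: 1 positive -> definite
Clause 4: 0 positive -> not definite
Clause 5: 1 positive -> definite
Clause 6: 2 positive -> not definite
Definite clause count = 3.

3


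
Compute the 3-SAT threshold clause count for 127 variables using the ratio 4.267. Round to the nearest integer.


The 3-SAT phase transition occurs at approximately 4.267 clauses per variable.
m = 4.267 * 127 = 541.909.
Rounded to nearest integer: 542.

542


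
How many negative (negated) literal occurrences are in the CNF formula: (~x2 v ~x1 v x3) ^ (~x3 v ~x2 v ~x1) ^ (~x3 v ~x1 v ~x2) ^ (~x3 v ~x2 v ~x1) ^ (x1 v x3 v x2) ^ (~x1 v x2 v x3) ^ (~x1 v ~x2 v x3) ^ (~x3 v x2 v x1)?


Scan each clause for negated literals.
Clause 1: 2 negative; Clause 2: 3 negative; Clause 3: 3 negative; Clause 4: 3 negative; Clause 5: 0 negative; Clause 6: 1 negative; Clause 7: 2 negative; Clause 8: 1 negative.
Total negative literal occurrences = 15.

15


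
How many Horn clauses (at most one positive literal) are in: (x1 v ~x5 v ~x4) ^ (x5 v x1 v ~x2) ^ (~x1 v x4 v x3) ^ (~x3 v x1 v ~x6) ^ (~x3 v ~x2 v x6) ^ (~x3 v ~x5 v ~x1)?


A Horn clause has at most one positive literal.
Clause 1: 1 positive lit(s) -> Horn
Clause 2: 2 positive lit(s) -> not Horn
Clause 3: 2 positive lit(s) -> not Horn
Clause 4: 1 positive lit(s) -> Horn
Clause 5: 1 positive lit(s) -> Horn
Clause 6: 0 positive lit(s) -> Horn
Total Horn clauses = 4.

4


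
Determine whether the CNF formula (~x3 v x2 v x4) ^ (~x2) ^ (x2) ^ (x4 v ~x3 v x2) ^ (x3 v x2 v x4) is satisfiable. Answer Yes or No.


Check all 16 possible truth assignments.
Number of satisfying assignments found: 0.
The formula is unsatisfiable.

No


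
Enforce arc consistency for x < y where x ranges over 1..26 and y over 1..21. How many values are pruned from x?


For the constraint x < y, x needs a supporting value in y's domain.
x can be at most 20 (one less than y's maximum).
Valid x values from domain: 20 out of 26.
Pruned = 26 - 20 = 6.

6


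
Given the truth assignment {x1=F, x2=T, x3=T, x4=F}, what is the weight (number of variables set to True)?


The weight is the number of variables assigned True.
True variables: x2, x3.
Weight = 2.

2


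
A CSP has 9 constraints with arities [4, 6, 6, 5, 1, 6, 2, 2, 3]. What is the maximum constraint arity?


The arities are: 4, 6, 6, 5, 1, 6, 2, 2, 3.
Scan for the maximum value.
Maximum arity = 6.

6


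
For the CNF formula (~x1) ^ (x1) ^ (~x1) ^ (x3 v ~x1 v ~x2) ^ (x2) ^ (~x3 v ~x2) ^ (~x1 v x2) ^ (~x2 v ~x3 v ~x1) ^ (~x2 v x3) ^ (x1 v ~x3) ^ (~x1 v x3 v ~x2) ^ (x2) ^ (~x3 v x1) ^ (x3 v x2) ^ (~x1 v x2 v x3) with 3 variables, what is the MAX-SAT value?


Enumerate all 8 truth assignments.
For each, count how many of the 15 clauses are satisfied.
The formula is not fully satisfiable, so the maximum is below 15.
Maximum simultaneously satisfiable clauses = 13.

13


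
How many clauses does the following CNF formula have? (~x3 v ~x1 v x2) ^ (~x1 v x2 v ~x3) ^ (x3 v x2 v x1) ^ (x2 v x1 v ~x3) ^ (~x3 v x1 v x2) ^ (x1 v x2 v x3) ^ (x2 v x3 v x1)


Each group enclosed in parentheses joined by ^ is one clause.
Counting the conjuncts: 7 clauses.

7


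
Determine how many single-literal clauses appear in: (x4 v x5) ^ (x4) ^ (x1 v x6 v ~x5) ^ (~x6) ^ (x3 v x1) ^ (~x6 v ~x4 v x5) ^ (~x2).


A unit clause contains exactly one literal.
Unit clauses found: (x4), (~x6), (~x2).
Count = 3.

3


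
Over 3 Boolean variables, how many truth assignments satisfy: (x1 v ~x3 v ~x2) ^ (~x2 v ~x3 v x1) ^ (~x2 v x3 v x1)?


Enumerate all 8 truth assignments over 3 variables.
Test each against every clause.
Satisfying assignments found: 6.

6


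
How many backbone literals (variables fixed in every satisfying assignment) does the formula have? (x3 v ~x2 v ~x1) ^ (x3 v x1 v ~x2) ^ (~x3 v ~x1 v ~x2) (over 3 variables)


Find all satisfying assignments: 5 model(s).
Check which variables have the same value in every model.
No variable is fixed across all models.
Backbone size = 0.

0


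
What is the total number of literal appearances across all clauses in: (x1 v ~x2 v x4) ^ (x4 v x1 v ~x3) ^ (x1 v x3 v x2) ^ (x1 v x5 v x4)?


Clause lengths: 3, 3, 3, 3.
Sum = 3 + 3 + 3 + 3 = 12.

12


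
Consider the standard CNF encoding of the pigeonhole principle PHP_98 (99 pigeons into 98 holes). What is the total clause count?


The PHP encoding has two parts:
1) At-least-one-hole clauses: 99 (one per pigeon, each with 98 literals).
2) At-most-one-pigeon-per-hole clauses: 98 holes * C(99,2) = 98 * 4851 = 475398.
Total clauses = 99 + 475398 = 475497.

475497


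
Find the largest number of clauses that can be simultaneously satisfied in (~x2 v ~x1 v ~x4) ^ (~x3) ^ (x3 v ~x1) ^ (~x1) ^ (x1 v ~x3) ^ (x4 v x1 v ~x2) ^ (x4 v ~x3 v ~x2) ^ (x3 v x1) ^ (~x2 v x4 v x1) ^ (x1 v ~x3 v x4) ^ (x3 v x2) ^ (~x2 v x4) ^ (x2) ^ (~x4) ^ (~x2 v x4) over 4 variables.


Enumerate all 16 truth assignments.
For each, count how many of the 15 clauses are satisfied.
The formula is not fully satisfiable, so the maximum is below 15.
Maximum simultaneously satisfiable clauses = 13.

13


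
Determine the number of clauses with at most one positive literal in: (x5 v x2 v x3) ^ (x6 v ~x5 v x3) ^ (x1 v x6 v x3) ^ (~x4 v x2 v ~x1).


A Horn clause has at most one positive literal.
Clause 1: 3 positive lit(s) -> not Horn
Clause 2: 2 positive lit(s) -> not Horn
Clause 3: 3 positive lit(s) -> not Horn
Clause 4: 1 positive lit(s) -> Horn
Total Horn clauses = 1.

1


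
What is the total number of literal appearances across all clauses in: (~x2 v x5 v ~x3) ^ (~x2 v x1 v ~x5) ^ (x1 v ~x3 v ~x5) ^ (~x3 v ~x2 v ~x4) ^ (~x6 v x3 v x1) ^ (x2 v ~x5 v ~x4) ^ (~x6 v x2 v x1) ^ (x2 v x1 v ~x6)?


Clause lengths: 3, 3, 3, 3, 3, 3, 3, 3.
Sum = 3 + 3 + 3 + 3 + 3 + 3 + 3 + 3 = 24.

24


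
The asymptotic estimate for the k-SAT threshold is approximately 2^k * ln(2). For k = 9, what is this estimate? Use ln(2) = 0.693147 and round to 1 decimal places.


Using the asymptotic formula: threshold ~ 2^k * ln(2).
2^9 = 512.
512 * 0.693147 = 354.9.

354.9


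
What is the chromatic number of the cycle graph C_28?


A cycle on an even number of vertices is bipartite: alternate two colors around the cycle.
Since 28 is even, two colors suffice, and at least two are needed because the graph has edges.
Chromatic number = 2.

2


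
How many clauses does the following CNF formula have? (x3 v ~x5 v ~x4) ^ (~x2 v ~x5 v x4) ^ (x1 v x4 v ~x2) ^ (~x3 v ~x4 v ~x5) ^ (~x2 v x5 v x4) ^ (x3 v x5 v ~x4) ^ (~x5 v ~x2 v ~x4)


Each group enclosed in parentheses joined by ^ is one clause.
Counting the conjuncts: 7 clauses.

7


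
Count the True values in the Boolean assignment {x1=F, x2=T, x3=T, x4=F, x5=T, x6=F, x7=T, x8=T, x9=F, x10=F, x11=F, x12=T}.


The weight is the number of variables assigned True.
True variables: x2, x3, x5, x7, x8, x12.
Weight = 6.

6


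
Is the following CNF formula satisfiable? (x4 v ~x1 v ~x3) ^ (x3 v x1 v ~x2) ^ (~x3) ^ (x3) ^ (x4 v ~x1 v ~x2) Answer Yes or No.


Check all 16 possible truth assignments.
Number of satisfying assignments found: 0.
The formula is unsatisfiable.

No


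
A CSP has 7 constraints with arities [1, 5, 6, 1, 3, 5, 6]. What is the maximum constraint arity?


The arities are: 1, 5, 6, 1, 3, 5, 6.
Scan for the maximum value.
Maximum arity = 6.

6


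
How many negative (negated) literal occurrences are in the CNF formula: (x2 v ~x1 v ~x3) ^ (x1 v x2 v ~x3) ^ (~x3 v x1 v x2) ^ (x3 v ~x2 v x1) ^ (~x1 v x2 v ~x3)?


Scan each clause for negated literals.
Clause 1: 2 negative; Clause 2: 1 negative; Clause 3: 1 negative; Clause 4: 1 negative; Clause 5: 2 negative.
Total negative literal occurrences = 7.

7


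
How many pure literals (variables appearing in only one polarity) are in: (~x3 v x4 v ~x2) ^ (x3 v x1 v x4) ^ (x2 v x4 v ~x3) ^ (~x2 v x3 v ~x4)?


A pure literal appears in only one polarity across all clauses.
Pure literals: x1 (positive only).
Count = 1.

1


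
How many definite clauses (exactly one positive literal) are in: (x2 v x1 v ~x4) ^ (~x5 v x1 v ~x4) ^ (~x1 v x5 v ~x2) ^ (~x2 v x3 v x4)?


A definite clause has exactly one positive literal.
Clause 1: 2 positive -> not definite
Clause 2: 1 positive -> definite
Clause 3: 1 positive -> definite
Clause 4: 2 positive -> not definite
Definite clause count = 2.

2


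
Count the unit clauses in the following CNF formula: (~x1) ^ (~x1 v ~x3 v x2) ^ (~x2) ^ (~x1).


A unit clause contains exactly one literal.
Unit clauses found: (~x1), (~x2), (~x1).
Count = 3.

3


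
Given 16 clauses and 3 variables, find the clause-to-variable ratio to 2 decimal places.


Clause-to-variable ratio = clauses / variables.
16 / 3 = 5.33.

5.33


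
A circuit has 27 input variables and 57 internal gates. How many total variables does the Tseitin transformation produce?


The Tseitin transformation introduces one auxiliary variable per gate.
Total variables = inputs + gates = 27 + 57 = 84.

84


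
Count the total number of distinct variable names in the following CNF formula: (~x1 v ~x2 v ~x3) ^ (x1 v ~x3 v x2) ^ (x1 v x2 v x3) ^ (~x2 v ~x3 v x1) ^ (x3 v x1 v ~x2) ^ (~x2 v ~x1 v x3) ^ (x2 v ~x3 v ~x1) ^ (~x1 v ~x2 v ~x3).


Identify each distinct variable in the formula.
Variables found: x1, x2, x3.
Total distinct variables = 3.

3


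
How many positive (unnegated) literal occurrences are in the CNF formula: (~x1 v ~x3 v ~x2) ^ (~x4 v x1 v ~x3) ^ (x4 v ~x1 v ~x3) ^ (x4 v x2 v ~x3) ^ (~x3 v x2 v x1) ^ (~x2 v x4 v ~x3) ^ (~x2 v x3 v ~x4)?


Scan each clause for unnegated literals.
Clause 1: 0 positive; Clause 2: 1 positive; Clause 3: 1 positive; Clause 4: 2 positive; Clause 5: 2 positive; Clause 6: 1 positive; Clause 7: 1 positive.
Total positive literal occurrences = 8.

8


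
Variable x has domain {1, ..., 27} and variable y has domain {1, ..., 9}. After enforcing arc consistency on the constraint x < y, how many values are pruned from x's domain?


For the constraint x < y, x needs a supporting value in y's domain.
x can be at most 8 (one less than y's maximum).
Valid x values from domain: 8 out of 27.
Pruned = 27 - 8 = 19.

19


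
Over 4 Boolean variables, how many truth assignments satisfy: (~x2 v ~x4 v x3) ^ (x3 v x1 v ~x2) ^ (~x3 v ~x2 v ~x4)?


Enumerate all 16 truth assignments over 4 variables.
Test each against every clause.
Satisfying assignments found: 11.

11


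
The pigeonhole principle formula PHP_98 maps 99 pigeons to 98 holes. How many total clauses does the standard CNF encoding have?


The PHP encoding has two parts:
1) At-least-one-hole clauses: 99 (one per pigeon, each with 98 literals).
2) At-most-one-pigeon-per-hole clauses: 98 holes * C(99,2) = 98 * 4851 = 475398.
Total clauses = 99 + 475398 = 475497.

475497


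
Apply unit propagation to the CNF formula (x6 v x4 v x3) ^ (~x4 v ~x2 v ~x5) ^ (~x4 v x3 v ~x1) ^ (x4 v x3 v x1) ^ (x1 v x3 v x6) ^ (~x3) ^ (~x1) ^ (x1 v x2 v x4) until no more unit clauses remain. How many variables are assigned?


Unit propagation repeatedly assigns the literal in any unit clause, then simplifies.
Assignments in order: x3 = F, x1 = F, x4 = T, x6 = T.
No further unit clauses remain.
Total variables assigned = 4.

4


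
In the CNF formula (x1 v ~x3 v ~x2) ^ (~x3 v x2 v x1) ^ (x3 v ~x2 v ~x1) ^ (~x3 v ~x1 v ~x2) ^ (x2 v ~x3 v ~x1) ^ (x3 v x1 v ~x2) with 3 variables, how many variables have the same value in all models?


Find all satisfying assignments: 2 model(s).
Check which variables have the same value in every model.
Fixed variables: x2=F, x3=F.
Backbone size = 2.

2


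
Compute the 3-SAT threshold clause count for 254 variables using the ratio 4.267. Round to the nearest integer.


The 3-SAT phase transition occurs at approximately 4.267 clauses per variable.
m = 4.267 * 254 = 1083.818.
Rounded to nearest integer: 1084.

1084


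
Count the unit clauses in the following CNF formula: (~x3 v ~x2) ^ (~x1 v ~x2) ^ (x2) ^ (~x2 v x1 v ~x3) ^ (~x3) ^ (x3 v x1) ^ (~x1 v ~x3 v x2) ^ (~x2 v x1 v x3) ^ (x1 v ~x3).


A unit clause contains exactly one literal.
Unit clauses found: (x2), (~x3).
Count = 2.

2


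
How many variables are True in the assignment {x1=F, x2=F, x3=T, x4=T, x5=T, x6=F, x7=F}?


The weight is the number of variables assigned True.
True variables: x3, x4, x5.
Weight = 3.

3


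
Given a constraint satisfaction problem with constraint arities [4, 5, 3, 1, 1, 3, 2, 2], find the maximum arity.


The arities are: 4, 5, 3, 1, 1, 3, 2, 2.
Scan for the maximum value.
Maximum arity = 5.

5


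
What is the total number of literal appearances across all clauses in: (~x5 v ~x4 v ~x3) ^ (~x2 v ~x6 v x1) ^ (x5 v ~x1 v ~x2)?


Clause lengths: 3, 3, 3.
Sum = 3 + 3 + 3 = 9.

9


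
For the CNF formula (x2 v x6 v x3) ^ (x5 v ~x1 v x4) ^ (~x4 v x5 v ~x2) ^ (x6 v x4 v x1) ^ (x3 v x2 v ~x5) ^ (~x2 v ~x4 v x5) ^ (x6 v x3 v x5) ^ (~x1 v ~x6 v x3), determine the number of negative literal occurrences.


Scan each clause for negated literals.
Clause 1: 0 negative; Clause 2: 1 negative; Clause 3: 2 negative; Clause 4: 0 negative; Clause 5: 1 negative; Clause 6: 2 negative; Clause 7: 0 negative; Clause 8: 2 negative.
Total negative literal occurrences = 8.

8


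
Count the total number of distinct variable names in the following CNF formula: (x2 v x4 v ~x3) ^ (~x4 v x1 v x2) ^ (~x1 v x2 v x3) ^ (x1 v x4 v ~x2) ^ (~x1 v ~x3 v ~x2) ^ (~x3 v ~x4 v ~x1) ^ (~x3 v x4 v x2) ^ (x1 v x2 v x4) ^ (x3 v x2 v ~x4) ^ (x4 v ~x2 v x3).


Identify each distinct variable in the formula.
Variables found: x1, x2, x3, x4.
Total distinct variables = 4.

4


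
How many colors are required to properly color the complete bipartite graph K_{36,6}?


K_{36,6} is bipartite by definition: the two parts are independent sets, with every edge crossing between them.
Color all vertices in one part with color 1 and all vertices in the other part with color 2.
Since the graph has at least one edge, one color does not suffice.
Chromatic number = 2.

2


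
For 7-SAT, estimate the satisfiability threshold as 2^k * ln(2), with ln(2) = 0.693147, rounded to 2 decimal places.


Using the asymptotic formula: threshold ~ 2^k * ln(2).
2^7 = 128.
128 * 0.693147 = 88.72.

88.72


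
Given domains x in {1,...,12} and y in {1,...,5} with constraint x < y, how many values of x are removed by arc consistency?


For the constraint x < y, x needs a supporting value in y's domain.
x can be at most 4 (one less than y's maximum).
Valid x values from domain: 4 out of 12.
Pruned = 12 - 4 = 8.

8


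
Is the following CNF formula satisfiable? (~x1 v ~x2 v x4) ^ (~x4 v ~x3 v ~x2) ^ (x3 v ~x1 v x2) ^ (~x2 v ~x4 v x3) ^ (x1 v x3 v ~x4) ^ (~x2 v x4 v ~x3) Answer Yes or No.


Check all 16 possible truth assignments.
Number of satisfying assignments found: 6.
The formula is satisfiable.

Yes


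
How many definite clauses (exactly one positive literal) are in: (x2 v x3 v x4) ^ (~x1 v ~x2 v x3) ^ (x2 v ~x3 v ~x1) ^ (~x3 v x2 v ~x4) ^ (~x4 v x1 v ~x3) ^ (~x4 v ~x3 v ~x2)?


A definite clause has exactly one positive literal.
Clause 1: 3 positive -> not definite
Clause 2: 1 positive -> definite
Clause 3: 1 positive -> definite
Clause 4: 1 positive -> definite
Clause 5: 1 positive -> definite
Clause 6: 0 positive -> not definite
Definite clause count = 4.

4


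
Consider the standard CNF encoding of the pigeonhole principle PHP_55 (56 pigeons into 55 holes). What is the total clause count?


The PHP encoding has two parts:
1) At-least-one-hole clauses: 56 (one per pigeon, each with 55 literals).
2) At-most-one-pigeon-per-hole clauses: 55 holes * C(56,2) = 55 * 1540 = 84700.
Total clauses = 56 + 84700 = 84756.

84756


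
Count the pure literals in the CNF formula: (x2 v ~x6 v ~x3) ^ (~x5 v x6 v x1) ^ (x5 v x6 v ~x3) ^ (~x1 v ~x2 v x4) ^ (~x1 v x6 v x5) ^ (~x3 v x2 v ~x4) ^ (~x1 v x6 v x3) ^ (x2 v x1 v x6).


A pure literal appears in only one polarity across all clauses.
No pure literals found.
Count = 0.

0


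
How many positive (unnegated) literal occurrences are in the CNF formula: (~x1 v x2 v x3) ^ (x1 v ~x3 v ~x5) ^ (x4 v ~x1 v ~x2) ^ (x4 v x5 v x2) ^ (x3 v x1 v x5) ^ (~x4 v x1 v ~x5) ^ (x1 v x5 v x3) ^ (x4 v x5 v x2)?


Scan each clause for unnegated literals.
Clause 1: 2 positive; Clause 2: 1 positive; Clause 3: 1 positive; Clause 4: 3 positive; Clause 5: 3 positive; Clause 6: 1 positive; Clause 7: 3 positive; Clause 8: 3 positive.
Total positive literal occurrences = 17.

17


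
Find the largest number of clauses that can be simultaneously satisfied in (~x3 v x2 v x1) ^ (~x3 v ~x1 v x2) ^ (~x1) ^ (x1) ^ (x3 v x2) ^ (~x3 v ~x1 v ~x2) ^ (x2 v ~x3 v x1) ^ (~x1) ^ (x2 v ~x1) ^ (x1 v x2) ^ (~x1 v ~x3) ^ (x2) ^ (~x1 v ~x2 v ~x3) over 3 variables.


Enumerate all 8 truth assignments.
For each, count how many of the 13 clauses are satisfied.
The formula is not fully satisfiable, so the maximum is below 13.
Maximum simultaneously satisfiable clauses = 12.

12


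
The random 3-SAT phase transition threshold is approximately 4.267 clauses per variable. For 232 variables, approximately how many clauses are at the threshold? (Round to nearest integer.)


The 3-SAT phase transition occurs at approximately 4.267 clauses per variable.
m = 4.267 * 232 = 989.944.
Rounded to nearest integer: 990.

990


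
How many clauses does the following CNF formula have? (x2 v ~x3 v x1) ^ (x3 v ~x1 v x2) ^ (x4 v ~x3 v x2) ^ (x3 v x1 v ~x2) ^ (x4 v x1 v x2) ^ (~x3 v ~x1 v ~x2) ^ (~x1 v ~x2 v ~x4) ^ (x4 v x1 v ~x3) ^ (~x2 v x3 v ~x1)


Each group enclosed in parentheses joined by ^ is one clause.
Counting the conjuncts: 9 clauses.

9


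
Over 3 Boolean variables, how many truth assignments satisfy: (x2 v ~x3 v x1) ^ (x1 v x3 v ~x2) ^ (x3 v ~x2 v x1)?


Enumerate all 8 truth assignments over 3 variables.
Test each against every clause.
Satisfying assignments found: 6.

6


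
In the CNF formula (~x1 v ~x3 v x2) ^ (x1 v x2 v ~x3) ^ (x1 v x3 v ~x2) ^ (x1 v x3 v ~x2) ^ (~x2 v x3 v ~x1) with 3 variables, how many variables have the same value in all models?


Find all satisfying assignments: 4 model(s).
Check which variables have the same value in every model.
No variable is fixed across all models.
Backbone size = 0.

0


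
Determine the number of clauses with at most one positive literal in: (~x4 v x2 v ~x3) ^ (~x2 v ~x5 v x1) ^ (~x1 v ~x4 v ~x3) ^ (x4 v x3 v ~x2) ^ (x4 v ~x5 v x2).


A Horn clause has at most one positive literal.
Clause 1: 1 positive lit(s) -> Horn
Clause 2: 1 positive lit(s) -> Horn
Clause 3: 0 positive lit(s) -> Horn
Clause 4: 2 positive lit(s) -> not Horn
Clause 5: 2 positive lit(s) -> not Horn
Total Horn clauses = 3.

3


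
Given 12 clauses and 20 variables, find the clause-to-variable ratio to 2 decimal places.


Clause-to-variable ratio = clauses / variables.
12 / 20 = 0.6.

0.6


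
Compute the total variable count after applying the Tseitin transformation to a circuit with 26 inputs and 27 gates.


The Tseitin transformation introduces one auxiliary variable per gate.
Total variables = inputs + gates = 26 + 27 = 53.

53


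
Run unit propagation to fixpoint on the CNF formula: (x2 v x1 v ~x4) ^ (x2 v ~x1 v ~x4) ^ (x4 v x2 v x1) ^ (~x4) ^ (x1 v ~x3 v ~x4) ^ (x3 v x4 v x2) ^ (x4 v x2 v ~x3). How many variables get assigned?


Unit propagation repeatedly assigns the literal in any unit clause, then simplifies.
Assignments in order: x4 = F.
No further unit clauses remain.
Total variables assigned = 1.

1


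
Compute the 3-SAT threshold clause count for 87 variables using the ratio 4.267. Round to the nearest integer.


The 3-SAT phase transition occurs at approximately 4.267 clauses per variable.
m = 4.267 * 87 = 371.229.
Rounded to nearest integer: 371.

371


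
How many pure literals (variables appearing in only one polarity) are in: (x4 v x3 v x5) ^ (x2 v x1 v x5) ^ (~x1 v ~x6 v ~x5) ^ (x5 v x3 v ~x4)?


A pure literal appears in only one polarity across all clauses.
Pure literals: x2 (positive only), x3 (positive only), x6 (negative only).
Count = 3.

3


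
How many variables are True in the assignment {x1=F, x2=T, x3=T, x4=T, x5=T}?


The weight is the number of variables assigned True.
True variables: x2, x3, x4, x5.
Weight = 4.

4


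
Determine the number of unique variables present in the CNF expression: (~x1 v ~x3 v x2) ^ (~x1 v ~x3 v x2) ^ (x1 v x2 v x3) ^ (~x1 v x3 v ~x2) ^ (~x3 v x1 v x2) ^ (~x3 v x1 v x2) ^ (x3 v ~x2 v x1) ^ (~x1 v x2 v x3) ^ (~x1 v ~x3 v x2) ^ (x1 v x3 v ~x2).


Identify each distinct variable in the formula.
Variables found: x1, x2, x3.
Total distinct variables = 3.

3


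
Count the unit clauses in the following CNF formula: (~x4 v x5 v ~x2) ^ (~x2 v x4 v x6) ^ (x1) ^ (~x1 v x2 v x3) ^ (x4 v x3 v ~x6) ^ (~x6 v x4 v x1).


A unit clause contains exactly one literal.
Unit clauses found: (x1).
Count = 1.

1


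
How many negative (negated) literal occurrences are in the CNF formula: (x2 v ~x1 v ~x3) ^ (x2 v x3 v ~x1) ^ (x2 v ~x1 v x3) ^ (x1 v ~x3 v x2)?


Scan each clause for negated literals.
Clause 1: 2 negative; Clause 2: 1 negative; Clause 3: 1 negative; Clause 4: 1 negative.
Total negative literal occurrences = 5.

5


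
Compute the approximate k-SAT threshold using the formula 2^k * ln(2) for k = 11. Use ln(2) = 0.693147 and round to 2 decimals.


Using the asymptotic formula: threshold ~ 2^k * ln(2).
2^11 = 2048.
2048 * 0.693147 = 1419.57.

1419.57


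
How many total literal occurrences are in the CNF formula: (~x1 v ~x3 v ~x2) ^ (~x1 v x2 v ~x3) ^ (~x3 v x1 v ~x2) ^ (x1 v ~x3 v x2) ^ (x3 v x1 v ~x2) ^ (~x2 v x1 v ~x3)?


Clause lengths: 3, 3, 3, 3, 3, 3.
Sum = 3 + 3 + 3 + 3 + 3 + 3 = 18.

18


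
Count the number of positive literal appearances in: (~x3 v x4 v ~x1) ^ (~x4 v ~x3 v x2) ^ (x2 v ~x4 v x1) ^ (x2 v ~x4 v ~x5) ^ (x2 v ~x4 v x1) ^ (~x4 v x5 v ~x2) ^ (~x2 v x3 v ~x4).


Scan each clause for unnegated literals.
Clause 1: 1 positive; Clause 2: 1 positive; Clause 3: 2 positive; Clause 4: 1 positive; Clause 5: 2 positive; Clause 6: 1 positive; Clause 7: 1 positive.
Total positive literal occurrences = 9.

9


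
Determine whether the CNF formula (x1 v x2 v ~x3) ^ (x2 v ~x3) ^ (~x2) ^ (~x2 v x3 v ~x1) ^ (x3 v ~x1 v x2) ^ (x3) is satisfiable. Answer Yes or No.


Check all 8 possible truth assignments.
Number of satisfying assignments found: 0.
The formula is unsatisfiable.

No


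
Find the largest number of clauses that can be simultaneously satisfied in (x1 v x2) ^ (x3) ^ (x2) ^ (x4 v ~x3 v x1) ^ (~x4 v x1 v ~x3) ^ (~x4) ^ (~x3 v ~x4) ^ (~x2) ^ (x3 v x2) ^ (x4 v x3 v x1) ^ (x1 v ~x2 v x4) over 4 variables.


Enumerate all 16 truth assignments.
For each, count how many of the 11 clauses are satisfied.
The formula is not fully satisfiable, so the maximum is below 11.
Maximum simultaneously satisfiable clauses = 10.

10


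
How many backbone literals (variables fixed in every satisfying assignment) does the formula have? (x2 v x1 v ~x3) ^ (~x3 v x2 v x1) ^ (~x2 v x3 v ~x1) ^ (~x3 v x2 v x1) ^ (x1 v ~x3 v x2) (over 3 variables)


Find all satisfying assignments: 6 model(s).
Check which variables have the same value in every model.
No variable is fixed across all models.
Backbone size = 0.

0


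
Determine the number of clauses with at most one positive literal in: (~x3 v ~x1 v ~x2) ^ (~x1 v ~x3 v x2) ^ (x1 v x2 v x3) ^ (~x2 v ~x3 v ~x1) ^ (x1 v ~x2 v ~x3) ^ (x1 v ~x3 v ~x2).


A Horn clause has at most one positive literal.
Clause 1: 0 positive lit(s) -> Horn
Clause 2: 1 positive lit(s) -> Horn
Clause 3: 3 positive lit(s) -> not Horn
Clause 4: 0 positive lit(s) -> Horn
Clause 5: 1 positive lit(s) -> Horn
Clause 6: 1 positive lit(s) -> Horn
Total Horn clauses = 5.

5


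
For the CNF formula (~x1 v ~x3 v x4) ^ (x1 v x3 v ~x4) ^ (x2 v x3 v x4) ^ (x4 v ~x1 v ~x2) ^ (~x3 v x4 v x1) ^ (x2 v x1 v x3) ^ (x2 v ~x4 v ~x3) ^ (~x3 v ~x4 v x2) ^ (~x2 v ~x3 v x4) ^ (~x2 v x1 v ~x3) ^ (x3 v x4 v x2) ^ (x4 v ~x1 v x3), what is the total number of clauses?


Each group enclosed in parentheses joined by ^ is one clause.
Counting the conjuncts: 12 clauses.

12


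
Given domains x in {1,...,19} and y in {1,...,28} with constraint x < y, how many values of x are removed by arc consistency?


For the constraint x < y, x needs a supporting value in y's domain.
x can be at most 27 (one less than y's maximum).
Valid x values from domain: 19 out of 19.
Pruned = 19 - 19 = 0.

0


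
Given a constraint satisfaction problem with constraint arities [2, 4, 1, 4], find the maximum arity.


The arities are: 2, 4, 1, 4.
Scan for the maximum value.
Maximum arity = 4.

4


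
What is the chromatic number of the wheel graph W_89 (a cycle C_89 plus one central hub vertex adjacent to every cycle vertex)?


W_89 consists of the cycle C_89 together with a hub vertex adjacent to every cycle vertex.
The cycle C_89 needs 3 colors (odd cycle -> 3).
The hub is adjacent to every cycle vertex, so it must receive a new color distinct from all of them.
Chromatic number = 3 + 1 = 4.

4


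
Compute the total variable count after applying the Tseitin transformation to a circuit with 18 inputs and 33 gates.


The Tseitin transformation introduces one auxiliary variable per gate.
Total variables = inputs + gates = 18 + 33 = 51.

51


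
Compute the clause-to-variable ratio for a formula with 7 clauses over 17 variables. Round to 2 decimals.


Clause-to-variable ratio = clauses / variables.
7 / 17 = 0.41.

0.41


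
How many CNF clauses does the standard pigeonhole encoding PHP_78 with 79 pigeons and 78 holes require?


The PHP encoding has two parts:
1) At-least-one-hole clauses: 79 (one per pigeon, each with 78 literals).
2) At-most-one-pigeon-per-hole clauses: 78 holes * C(79,2) = 78 * 3081 = 240318.
Total clauses = 79 + 240318 = 240397.

240397


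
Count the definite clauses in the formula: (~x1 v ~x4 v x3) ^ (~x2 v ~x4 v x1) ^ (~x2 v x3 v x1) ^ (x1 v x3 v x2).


A definite clause has exactly one positive literal.
Clause 1: 1 positive -> definite
Clause 2: 1 positive -> definite
Clause 3: 2 positive -> not definite
Clause 4: 3 positive -> not definite
Definite clause count = 2.

2


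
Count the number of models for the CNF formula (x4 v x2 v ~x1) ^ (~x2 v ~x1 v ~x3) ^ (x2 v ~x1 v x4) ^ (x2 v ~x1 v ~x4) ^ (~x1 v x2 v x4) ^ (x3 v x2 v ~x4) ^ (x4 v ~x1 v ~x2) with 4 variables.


Enumerate all 16 truth assignments over 4 variables.
Test each against every clause.
Satisfying assignments found: 8.

8


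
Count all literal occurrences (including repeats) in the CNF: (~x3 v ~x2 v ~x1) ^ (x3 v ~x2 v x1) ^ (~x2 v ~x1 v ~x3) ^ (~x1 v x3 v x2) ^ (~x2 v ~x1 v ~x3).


Clause lengths: 3, 3, 3, 3, 3.
Sum = 3 + 3 + 3 + 3 + 3 = 15.

15


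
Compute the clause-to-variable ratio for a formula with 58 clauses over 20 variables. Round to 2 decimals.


Clause-to-variable ratio = clauses / variables.
58 / 20 = 2.9.

2.9


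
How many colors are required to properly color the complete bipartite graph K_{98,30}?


K_{98,30} is bipartite by definition: the two parts are independent sets, with every edge crossing between them.
Color all vertices in one part with color 1 and all vertices in the other part with color 2.
Since the graph has at least one edge, one color does not suffice.
Chromatic number = 2.

2


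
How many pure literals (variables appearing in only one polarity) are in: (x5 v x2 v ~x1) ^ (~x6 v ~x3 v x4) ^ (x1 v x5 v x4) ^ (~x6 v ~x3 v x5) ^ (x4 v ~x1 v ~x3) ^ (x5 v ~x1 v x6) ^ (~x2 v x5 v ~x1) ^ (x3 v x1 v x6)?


A pure literal appears in only one polarity across all clauses.
Pure literals: x4 (positive only), x5 (positive only).
Count = 2.

2


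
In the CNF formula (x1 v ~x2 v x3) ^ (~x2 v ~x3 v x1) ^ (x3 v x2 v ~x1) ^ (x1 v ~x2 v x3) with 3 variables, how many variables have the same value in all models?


Find all satisfying assignments: 5 model(s).
Check which variables have the same value in every model.
No variable is fixed across all models.
Backbone size = 0.

0


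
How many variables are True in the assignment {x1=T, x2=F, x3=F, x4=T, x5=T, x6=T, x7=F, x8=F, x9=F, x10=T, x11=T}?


The weight is the number of variables assigned True.
True variables: x1, x4, x5, x6, x10, x11.
Weight = 6.

6


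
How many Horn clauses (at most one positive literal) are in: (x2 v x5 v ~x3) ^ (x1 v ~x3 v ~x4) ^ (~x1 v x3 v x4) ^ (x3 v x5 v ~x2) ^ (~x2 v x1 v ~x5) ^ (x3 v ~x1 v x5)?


A Horn clause has at most one positive literal.
Clause 1: 2 positive lit(s) -> not Horn
Clause 2: 1 positive lit(s) -> Horn
Clause 3: 2 positive lit(s) -> not Horn
Clause 4: 2 positive lit(s) -> not Horn
Clause 5: 1 positive lit(s) -> Horn
Clause 6: 2 positive lit(s) -> not Horn
Total Horn clauses = 2.

2


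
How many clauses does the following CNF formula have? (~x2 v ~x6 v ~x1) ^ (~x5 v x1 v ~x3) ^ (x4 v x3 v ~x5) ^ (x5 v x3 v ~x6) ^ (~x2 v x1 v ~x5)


Each group enclosed in parentheses joined by ^ is one clause.
Counting the conjuncts: 5 clauses.

5


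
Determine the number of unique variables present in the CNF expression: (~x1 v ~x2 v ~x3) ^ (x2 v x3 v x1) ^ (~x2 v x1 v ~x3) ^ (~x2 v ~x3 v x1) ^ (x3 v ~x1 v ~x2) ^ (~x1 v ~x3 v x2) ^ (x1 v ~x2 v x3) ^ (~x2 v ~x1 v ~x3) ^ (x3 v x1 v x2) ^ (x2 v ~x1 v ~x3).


Identify each distinct variable in the formula.
Variables found: x1, x2, x3.
Total distinct variables = 3.

3


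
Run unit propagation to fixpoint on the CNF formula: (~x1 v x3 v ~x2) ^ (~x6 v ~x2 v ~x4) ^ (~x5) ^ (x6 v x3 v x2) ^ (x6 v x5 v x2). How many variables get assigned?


Unit propagation repeatedly assigns the literal in any unit clause, then simplifies.
Assignments in order: x5 = F.
No further unit clauses remain.
Total variables assigned = 1.

1


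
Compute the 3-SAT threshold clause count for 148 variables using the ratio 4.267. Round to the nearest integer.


The 3-SAT phase transition occurs at approximately 4.267 clauses per variable.
m = 4.267 * 148 = 631.516.
Rounded to nearest integer: 632.

632


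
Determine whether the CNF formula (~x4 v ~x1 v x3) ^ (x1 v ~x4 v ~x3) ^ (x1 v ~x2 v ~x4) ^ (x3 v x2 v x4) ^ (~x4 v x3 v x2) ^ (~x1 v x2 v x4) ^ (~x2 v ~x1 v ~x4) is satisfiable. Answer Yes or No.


Check all 16 possible truth assignments.
Number of satisfying assignments found: 6.
The formula is satisfiable.

Yes


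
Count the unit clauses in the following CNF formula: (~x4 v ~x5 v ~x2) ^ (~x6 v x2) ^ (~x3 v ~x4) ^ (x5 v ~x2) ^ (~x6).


A unit clause contains exactly one literal.
Unit clauses found: (~x6).
Count = 1.

1


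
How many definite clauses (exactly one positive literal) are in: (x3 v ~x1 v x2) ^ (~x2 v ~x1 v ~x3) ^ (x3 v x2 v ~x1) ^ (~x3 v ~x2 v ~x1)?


A definite clause has exactly one positive literal.
Clause 1: 2 positive -> not definite
Clause 2: 0 positive -> not definite
Clause 3: 2 positive -> not definite
Clause 4: 0 positive -> not definite
Definite clause count = 0.

0


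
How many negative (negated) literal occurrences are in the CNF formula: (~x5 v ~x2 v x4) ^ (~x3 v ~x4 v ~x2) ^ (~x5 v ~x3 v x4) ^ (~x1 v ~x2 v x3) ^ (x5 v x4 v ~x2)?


Scan each clause for negated literals.
Clause 1: 2 negative; Clause 2: 3 negative; Clause 3: 2 negative; Clause 4: 2 negative; Clause 5: 1 negative.
Total negative literal occurrences = 10.

10


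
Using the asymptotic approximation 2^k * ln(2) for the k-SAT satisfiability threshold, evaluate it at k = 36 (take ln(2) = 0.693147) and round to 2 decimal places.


Using the asymptotic formula: threshold ~ 2^k * ln(2).
2^36 = 68719476736.
68719476736 * 0.693147 = 47632699141.13.

47632699141.13


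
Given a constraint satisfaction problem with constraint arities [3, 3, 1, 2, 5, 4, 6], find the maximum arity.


The arities are: 3, 3, 1, 2, 5, 4, 6.
Scan for the maximum value.
Maximum arity = 6.

6


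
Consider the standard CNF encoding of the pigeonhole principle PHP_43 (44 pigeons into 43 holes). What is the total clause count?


The PHP encoding has two parts:
1) At-least-one-hole clauses: 44 (one per pigeon, each with 43 literals).
2) At-most-one-pigeon-per-hole clauses: 43 holes * C(44,2) = 43 * 946 = 40678.
Total clauses = 44 + 40678 = 40722.

40722


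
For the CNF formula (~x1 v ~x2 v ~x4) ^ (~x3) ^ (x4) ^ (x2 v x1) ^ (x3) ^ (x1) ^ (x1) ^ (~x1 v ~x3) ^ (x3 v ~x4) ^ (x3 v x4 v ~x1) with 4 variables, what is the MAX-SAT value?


Enumerate all 16 truth assignments.
For each, count how many of the 10 clauses are satisfied.
The formula is not fully satisfiable, so the maximum is below 10.
Maximum simultaneously satisfiable clauses = 8.

8


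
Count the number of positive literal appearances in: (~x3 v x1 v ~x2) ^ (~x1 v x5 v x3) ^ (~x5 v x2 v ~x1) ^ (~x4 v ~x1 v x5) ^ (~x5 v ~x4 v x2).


Scan each clause for unnegated literals.
Clause 1: 1 positive; Clause 2: 2 positive; Clause 3: 1 positive; Clause 4: 1 positive; Clause 5: 1 positive.
Total positive literal occurrences = 6.

6


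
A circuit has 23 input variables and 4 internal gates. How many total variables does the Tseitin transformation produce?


The Tseitin transformation introduces one auxiliary variable per gate.
Total variables = inputs + gates = 23 + 4 = 27.

27


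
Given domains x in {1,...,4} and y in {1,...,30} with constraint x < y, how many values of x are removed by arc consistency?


For the constraint x < y, x needs a supporting value in y's domain.
x can be at most 29 (one less than y's maximum).
Valid x values from domain: 4 out of 4.
Pruned = 4 - 4 = 0.

0


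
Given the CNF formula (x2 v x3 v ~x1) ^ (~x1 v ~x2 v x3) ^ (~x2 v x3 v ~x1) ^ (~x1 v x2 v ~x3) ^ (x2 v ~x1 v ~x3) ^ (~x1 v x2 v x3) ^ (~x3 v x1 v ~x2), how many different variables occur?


Identify each distinct variable in the formula.
Variables found: x1, x2, x3.
Total distinct variables = 3.

3


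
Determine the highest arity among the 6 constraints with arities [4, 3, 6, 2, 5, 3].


The arities are: 4, 3, 6, 2, 5, 3.
Scan for the maximum value.
Maximum arity = 6.

6


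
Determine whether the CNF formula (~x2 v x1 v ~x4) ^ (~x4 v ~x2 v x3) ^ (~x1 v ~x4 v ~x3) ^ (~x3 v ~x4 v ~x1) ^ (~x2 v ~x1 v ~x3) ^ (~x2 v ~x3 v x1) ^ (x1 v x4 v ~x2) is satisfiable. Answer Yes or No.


Check all 16 possible truth assignments.
Number of satisfying assignments found: 8.
The formula is satisfiable.

Yes


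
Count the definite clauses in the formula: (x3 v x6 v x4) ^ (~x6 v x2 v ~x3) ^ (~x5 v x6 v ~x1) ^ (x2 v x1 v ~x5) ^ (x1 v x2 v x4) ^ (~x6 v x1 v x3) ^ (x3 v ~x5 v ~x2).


A definite clause has exactly one positive literal.
Clause 1: 3 positive -> not definite
Clause 2: 1 positive -> definite
Clause 3: 1 positive -> definite
Clause 4: 2 positive -> not definite
Clause 5: 3 positive -> not definite
Clause 6: 2 positive -> not definite
Clause 7: 1 positive -> definite
Definite clause count = 3.

3


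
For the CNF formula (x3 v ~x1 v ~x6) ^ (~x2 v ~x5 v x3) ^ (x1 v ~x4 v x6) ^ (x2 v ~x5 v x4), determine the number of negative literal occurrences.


Scan each clause for negated literals.
Clause 1: 2 negative; Clause 2: 2 negative; Clause 3: 1 negative; Clause 4: 1 negative.
Total negative literal occurrences = 6.

6


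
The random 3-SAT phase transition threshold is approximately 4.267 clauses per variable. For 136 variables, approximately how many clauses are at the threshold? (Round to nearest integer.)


The 3-SAT phase transition occurs at approximately 4.267 clauses per variable.
m = 4.267 * 136 = 580.312.
Rounded to nearest integer: 580.

580
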